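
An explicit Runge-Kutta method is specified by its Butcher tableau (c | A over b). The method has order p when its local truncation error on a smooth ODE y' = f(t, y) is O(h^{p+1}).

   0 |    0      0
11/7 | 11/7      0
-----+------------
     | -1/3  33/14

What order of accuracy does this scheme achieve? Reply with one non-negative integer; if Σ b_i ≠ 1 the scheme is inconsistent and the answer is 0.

b = (-1/3, 33/14)
c = (0, 11/7)
Σ b_i: (-1/3)·1 + 33/14·1 = 85/42 ≠ 1 ⇒ order 0.

0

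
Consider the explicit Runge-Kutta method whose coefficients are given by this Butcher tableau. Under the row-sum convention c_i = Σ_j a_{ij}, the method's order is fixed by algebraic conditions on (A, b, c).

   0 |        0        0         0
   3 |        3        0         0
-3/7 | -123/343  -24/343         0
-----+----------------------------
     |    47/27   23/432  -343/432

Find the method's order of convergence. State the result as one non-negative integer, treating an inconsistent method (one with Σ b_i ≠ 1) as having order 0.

3

b = (47/27, 23/432, -343/432)
c = (0, 3, -3/7)
Ac = (0, 0, -72/343)
Σ b_i: 47/27·1 + 23/432·1 + (-343/432)·1 = 1 ✓
b·c: 23/432·3 + (-343/432)·(-3/7) = 1/2 ✓
b·c²: 23/432·9 + (-343/432)·9/49 = 1/3 ✓
b·Ac: (-343/432)·(-72/343) = 1/6 ✓; 3 stages ⇒ order 3.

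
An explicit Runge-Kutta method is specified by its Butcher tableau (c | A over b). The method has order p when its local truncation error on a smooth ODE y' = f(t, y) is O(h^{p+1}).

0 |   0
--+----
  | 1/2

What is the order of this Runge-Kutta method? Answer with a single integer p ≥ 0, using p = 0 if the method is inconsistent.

0

b = (1/2)
c = (0)
Σ b_i: 1/2·1 = 1/2 ≠ 1 ⇒ order 0.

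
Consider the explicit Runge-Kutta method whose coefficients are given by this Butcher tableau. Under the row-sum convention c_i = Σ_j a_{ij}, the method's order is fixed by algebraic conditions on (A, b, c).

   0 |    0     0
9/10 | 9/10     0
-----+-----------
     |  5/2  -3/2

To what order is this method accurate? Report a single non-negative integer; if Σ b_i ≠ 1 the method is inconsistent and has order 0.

1

b = (5/2, -3/2)
c = (0, 9/10)
Σ b_i: 5/2·1 + (-3/2)·1 = 1 ✓
b·c: (-3/2)·9/10 = -27/20 ≠ 1/2 ⇒ order 1.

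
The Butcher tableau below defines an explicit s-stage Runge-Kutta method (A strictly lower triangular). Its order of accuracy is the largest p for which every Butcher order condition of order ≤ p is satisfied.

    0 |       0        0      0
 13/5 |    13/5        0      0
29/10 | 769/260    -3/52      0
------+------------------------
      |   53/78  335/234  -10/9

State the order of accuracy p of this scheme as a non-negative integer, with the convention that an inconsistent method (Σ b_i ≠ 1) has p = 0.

b = (53/78, 335/234, -10/9)
c = (0, 13/5, 29/10)
Ac = (0, 0, -3/20)
Σ b_i: 53/78·1 + 335/234·1 + (-10/9)·1 = 1 ✓
b·c: 335/234·13/5 + (-10/9)·29/10 = 1/2 ✓
b·c²: 335/234·169/25 + (-10/9)·841/100 = 1/3 ✓
b·Ac: (-10/9)·(-3/20) = 1/6 ✓; 3 stages ⇒ order 3.

3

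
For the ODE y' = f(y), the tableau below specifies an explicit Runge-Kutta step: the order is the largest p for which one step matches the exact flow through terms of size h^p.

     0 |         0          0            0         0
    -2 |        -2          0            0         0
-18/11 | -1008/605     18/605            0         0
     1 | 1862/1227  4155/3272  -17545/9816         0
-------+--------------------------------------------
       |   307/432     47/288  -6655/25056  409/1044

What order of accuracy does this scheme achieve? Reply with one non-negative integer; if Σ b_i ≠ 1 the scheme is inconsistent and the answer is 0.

4

b = (307/432, 47/288, -6655/25056, 409/1044)
c = (0, -2, -18/11, 1)
Ac = (0, 0, -36/605, 315/818)
Σ b_i: 307/432·1 + 47/288·1 + (-6655/25056)·1 + 409/1044·1 = 1 ✓
b·c: 47/288·(-2) + (-6655/25056)·(-18/11) + 409/1044·1 = 1/2 ✓
b·c²: 47/288·4 + (-6655/25056)·324/121 + 409/1044·1 = 1/3 ✓
b·Ac: (-6655/25056)·(-36/605) + 409/1044·315/818 = 1/6 ✓
b·c³: 47/288·(-8) + (-6655/25056)·(-5832/1331) + 409/1044·1 = 1/4 ✓
b·(c∘Ac): (-6655/25056)·648/6655 + 409/1044·315/818 = 1/8 ✓
b·Ac²: (-6655/25056)·72/605 + 409/1044·120/409 = 1/12 ✓
b·A²c: 409/1044·87/818 = 1/24 ✓; 4 stages ⇒ order 4.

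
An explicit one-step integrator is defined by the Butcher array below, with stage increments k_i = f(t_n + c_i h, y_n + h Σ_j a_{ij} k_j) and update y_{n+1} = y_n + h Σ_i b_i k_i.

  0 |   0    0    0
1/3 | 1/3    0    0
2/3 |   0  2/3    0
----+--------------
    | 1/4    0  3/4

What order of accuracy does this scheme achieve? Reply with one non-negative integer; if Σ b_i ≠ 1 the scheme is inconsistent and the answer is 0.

b = (1/4, 0, 3/4)
c = (0, 1/3, 2/3)
Ac = (0, 0, 2/9)
Σ b_i: 1/4·1 + 3/4·1 = 1 ✓
b·c: 3/4·2/3 = 1/2 ✓
b·c²: 3/4·4/9 = 1/3 ✓
b·Ac: 3/4·2/9 = 1/6 ✓; 3 stages ⇒ order 3.

3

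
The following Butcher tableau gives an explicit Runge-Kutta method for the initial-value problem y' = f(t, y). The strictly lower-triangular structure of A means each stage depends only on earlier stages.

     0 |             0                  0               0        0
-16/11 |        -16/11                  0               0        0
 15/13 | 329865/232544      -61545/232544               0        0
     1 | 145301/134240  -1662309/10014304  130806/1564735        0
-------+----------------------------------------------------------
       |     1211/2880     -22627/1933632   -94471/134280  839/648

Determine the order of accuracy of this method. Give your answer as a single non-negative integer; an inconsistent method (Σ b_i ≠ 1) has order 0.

4

b = (1211/2880, -22627/1933632, -94471/134280, 839/648)
c = (0, -16/11, 15/13, 1)
Ac = (0, 0, 5595/14534, 567/1678)
Σ b_i: 1211/2880·1 + (-22627/1933632)·1 + (-94471/134280)·1 + 839/648·1 = 1 ✓
b·c: (-22627/1933632)·(-16/11) + (-94471/134280)·15/13 + 839/648·1 = 1/2 ✓
b·c²: (-22627/1933632)·256/121 + (-94471/134280)·225/169 + 839/648·1 = 1/3 ✓
b·Ac: (-94471/134280)·5595/14534 + 839/648·567/1678 = 1/6 ✓
b·c³: (-22627/1933632)·(-4096/1331) + (-94471/134280)·3375/2197 + 839/648·1 = 1/4 ✓
b·(c∘Ac): (-94471/134280)·83925/188942 + 839/648·567/1678 = 1/8 ✓
b·Ac²: (-94471/134280)·(-44760/79937) + 839/648·(-2214/9229) = 1/12 ✓
b·A²c: 839/648·27/839 = 1/24 ✓; 4 stages ⇒ order 4.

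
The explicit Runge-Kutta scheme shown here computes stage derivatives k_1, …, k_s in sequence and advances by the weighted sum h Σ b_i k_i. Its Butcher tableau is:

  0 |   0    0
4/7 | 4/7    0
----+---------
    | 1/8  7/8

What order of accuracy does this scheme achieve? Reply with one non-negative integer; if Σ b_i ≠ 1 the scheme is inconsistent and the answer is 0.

2

b = (1/8, 7/8)
c = (0, 4/7)
Σ b_i: 1/8·1 + 7/8·1 = 1 ✓
b·c: 7/8·4/7 = 1/2 ✓; 2 stages ⇒ order 2.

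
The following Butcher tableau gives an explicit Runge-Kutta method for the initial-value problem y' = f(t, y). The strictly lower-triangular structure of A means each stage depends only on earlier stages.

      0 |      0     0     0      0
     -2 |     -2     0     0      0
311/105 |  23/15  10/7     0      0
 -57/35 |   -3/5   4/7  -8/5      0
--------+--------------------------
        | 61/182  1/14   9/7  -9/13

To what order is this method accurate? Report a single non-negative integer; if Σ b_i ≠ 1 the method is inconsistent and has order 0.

1

b = (61/182, 1/14, 9/7, -9/13)
c = (0, -2, 311/105, -57/35)
Ac = (0, 0, -20/7, -3088/525)
Σ b_i: 61/182·1 + 1/14·1 + 9/7·1 + (-9/13)·1 = 1 ✓
b·c: 1/14·(-2) + 9/7·311/105 + (-9/13)·(-57/35) = 3053/637 ≠ 1/2 ⇒ order 1.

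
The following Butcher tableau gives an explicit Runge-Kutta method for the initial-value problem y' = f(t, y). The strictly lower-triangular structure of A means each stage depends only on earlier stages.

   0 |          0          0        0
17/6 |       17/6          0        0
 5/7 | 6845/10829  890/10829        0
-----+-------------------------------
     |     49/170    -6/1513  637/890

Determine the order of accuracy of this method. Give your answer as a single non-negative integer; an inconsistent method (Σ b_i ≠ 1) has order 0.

b = (49/170, -6/1513, 637/890)
c = (0, 17/6, 5/7)
Ac = (0, 0, 445/1911)
Σ b_i: 49/170·1 + (-6/1513)·1 + 637/890·1 = 1 ✓
b·c: (-6/1513)·17/6 + 637/890·5/7 = 1/2 ✓
b·c²: (-6/1513)·289/36 + 637/890·25/49 = 1/3 ✓
b·Ac: 637/890·445/1911 = 1/6 ✓; 3 stages ⇒ order 3.

3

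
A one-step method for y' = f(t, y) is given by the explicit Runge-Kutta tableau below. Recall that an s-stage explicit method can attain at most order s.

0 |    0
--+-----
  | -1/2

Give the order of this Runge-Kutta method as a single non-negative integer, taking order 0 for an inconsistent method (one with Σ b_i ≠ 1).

0

b = (-1/2)
c = (0)
Σ b_i: (-1/2)·1 = -1/2 ≠ 1 ⇒ order 0.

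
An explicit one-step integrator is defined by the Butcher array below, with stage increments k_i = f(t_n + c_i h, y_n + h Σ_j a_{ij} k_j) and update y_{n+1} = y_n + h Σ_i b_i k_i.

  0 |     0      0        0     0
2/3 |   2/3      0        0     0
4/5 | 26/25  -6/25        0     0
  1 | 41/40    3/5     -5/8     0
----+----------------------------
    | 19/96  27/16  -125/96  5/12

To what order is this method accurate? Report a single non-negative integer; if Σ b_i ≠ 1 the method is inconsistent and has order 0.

b = (19/96, 27/16, -125/96, 5/12)
c = (0, 2/3, 4/5, 1)
Ac = (0, 0, -4/25, -1/10)
Σ b_i: 19/96·1 + 27/16·1 + (-125/96)·1 + 5/12·1 = 1 ✓
b·c: 27/16·2/3 + (-125/96)·4/5 + 5/12·1 = 1/2 ✓
b·c²: 27/16·4/9 + (-125/96)·16/25 + 5/12·1 = 1/3 ✓
b·Ac: (-125/96)·(-4/25) + 5/12·(-1/10) = 1/6 ✓
b·c³: 27/16·8/27 + (-125/96)·64/125 + 5/12·1 = 1/4 ✓
b·(c∘Ac): (-125/96)·(-16/125) + 5/12·(-1/10) = 1/8 ✓
b·Ac²: (-125/96)·(-8/75) + 5/12·(-2/15) = 1/12 ✓
b·A²c: 5/12·1/10 = 1/24 ✓; 4 stages ⇒ order 4.

4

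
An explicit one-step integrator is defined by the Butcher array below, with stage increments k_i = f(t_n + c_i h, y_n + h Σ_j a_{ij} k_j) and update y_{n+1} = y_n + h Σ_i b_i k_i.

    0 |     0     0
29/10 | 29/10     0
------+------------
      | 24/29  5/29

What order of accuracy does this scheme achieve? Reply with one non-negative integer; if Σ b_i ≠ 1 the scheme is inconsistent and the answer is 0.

2

b = (24/29, 5/29)
c = (0, 29/10)
Σ b_i: 24/29·1 + 5/29·1 = 1 ✓
b·c: 5/29·29/10 = 1/2 ✓; 2 stages ⇒ order 2.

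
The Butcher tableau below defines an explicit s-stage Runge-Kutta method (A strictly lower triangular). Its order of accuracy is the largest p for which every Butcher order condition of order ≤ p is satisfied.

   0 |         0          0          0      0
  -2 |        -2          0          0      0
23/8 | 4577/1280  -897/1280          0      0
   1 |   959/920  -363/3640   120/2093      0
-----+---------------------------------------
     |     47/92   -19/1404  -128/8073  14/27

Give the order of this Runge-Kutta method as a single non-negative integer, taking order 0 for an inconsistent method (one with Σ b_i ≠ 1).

b = (47/92, -19/1404, -128/8073, 14/27)
c = (0, -2, 23/8, 1)
Ac = (0, 0, 897/640, 51/140)
Σ b_i: 47/92·1 + (-19/1404)·1 + (-128/8073)·1 + 14/27·1 = 1 ✓
b·c: (-19/1404)·(-2) + (-128/8073)·23/8 + 14/27·1 = 1/2 ✓
b·c²: (-19/1404)·4 + (-128/8073)·529/64 + 14/27·1 = 1/3 ✓
b·Ac: (-128/8073)·897/640 + 14/27·51/140 = 1/6 ✓
b·c³: (-19/1404)·(-8) + (-128/8073)·12167/512 + 14/27·1 = 1/4 ✓
b·(c∘Ac): (-128/8073)·20631/5120 + 14/27·51/140 = 1/8 ✓
b·Ac²: (-128/8073)·(-897/320) + 14/27·3/40 = 1/12 ✓
b·A²c: 14/27·9/112 = 1/24 ✓; 4 stages ⇒ order 4.

4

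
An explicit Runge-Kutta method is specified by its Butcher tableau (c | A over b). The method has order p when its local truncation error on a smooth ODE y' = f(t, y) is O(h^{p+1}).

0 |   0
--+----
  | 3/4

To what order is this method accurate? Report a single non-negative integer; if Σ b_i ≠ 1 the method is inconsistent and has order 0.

b = (3/4)
c = (0)
Σ b_i: 3/4·1 = 3/4 ≠ 1 ⇒ order 0.

0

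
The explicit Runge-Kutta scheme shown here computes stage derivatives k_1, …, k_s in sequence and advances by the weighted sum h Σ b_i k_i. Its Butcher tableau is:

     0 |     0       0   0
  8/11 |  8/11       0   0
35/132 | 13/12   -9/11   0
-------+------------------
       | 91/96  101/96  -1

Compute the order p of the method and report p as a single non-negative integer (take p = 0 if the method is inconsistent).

b = (91/96, 101/96, -1)
c = (0, 8/11, 35/132)
Ac = (0, 0, -72/121)
Σ b_i: 91/96·1 + 101/96·1 + (-1)·1 = 1 ✓
b·c: 101/96·8/11 + (-1)·35/132 = 1/2 ✓
b·c²: 101/96·64/121 + (-1)·1225/17424 = 8471/17424 ≠ 1/3 ⇒ order 2.
b·Ac: (-1)·(-72/121) = 72/121 ≠ 1/6

2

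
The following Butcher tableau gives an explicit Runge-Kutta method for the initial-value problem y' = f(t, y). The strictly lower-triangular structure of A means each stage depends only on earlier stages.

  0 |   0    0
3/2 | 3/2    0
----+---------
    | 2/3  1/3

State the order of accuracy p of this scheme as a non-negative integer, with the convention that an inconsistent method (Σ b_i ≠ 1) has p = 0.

2

b = (2/3, 1/3)
c = (0, 3/2)
Σ b_i: 2/3·1 + 1/3·1 = 1 ✓
b·c: 1/3·3/2 = 1/2 ✓; 2 stages ⇒ order 2.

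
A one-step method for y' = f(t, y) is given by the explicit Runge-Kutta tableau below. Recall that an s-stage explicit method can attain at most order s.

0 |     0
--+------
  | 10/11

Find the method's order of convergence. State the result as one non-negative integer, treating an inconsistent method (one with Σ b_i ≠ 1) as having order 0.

b = (10/11)
c = (0)
Σ b_i: 10/11·1 = 10/11 ≠ 1 ⇒ order 0.

0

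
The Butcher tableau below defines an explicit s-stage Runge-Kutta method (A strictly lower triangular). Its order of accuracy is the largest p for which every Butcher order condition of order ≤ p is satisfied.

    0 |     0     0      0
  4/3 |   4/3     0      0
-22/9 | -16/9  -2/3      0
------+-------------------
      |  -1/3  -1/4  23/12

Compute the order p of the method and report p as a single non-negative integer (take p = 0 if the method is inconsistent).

0

b = (-1/3, -1/4, 23/12)
c = (0, 4/3, -22/9)
Ac = (0, 0, -8/9)
Σ b_i: (-1/3)·1 + (-1/4)·1 + 23/12·1 = 4/3 ≠ 1 ⇒ order 0.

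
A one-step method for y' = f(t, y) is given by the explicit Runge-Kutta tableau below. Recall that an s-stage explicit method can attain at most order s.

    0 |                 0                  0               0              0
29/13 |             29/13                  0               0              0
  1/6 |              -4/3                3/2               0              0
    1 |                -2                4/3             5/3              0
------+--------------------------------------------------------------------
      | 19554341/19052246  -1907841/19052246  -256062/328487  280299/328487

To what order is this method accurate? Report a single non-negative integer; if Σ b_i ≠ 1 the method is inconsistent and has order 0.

b = (19554341/19052246, -1907841/19052246, -256062/328487, 280299/328487)
c = (0, 29/13, 1/6, 1)
Ac = (0, 0, 87/26, 761/234)
Σ b_i: 19554341/19052246·1 + (-1907841/19052246)·1 + (-256062/328487)·1 + 280299/328487·1 = 1 ✓
b·c: (-1907841/19052246)·29/13 + (-256062/328487)·1/6 + 280299/328487·1 = 1/2 ✓
b·c²: (-1907841/19052246)·841/169 + (-256062/328487)·1/36 + 280299/328487·1 = 1/3 ✓
b·Ac: (-256062/328487)·87/26 + 280299/328487·761/234 = 1/6 ✓
b·c³: (-1907841/19052246)·24389/2197 + (-256062/328487)·1/216 + 280299/328487·1 = -40267751/153731916 ≠ 1/4 ⇒ order 3.
b·(c∘Ac): (-256062/328487)·29/52 + 280299/328487·761/234 = 29981908/12810993 ≠ 1/8
b·Ac²: (-256062/328487)·2523/338 + 280299/328487·121949/18252 = -18056827/153731916 ≠ 1/12
b·A²c: 280299/328487·145/26 = 40643355/8540662 ≠ 1/24

3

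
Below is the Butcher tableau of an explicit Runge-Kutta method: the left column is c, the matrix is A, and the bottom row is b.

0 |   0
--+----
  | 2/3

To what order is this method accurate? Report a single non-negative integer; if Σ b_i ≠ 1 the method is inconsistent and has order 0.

0

b = (2/3)
c = (0)
Σ b_i: 2/3·1 = 2/3 ≠ 1 ⇒ order 0.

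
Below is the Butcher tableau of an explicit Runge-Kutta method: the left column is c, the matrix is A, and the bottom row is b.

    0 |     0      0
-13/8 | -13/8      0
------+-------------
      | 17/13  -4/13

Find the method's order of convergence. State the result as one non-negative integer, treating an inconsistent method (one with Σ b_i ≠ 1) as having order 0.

2

b = (17/13, -4/13)
c = (0, -13/8)
Σ b_i: 17/13·1 + (-4/13)·1 = 1 ✓
b·c: (-4/13)·(-13/8) = 1/2 ✓; 2 stages ⇒ order 2.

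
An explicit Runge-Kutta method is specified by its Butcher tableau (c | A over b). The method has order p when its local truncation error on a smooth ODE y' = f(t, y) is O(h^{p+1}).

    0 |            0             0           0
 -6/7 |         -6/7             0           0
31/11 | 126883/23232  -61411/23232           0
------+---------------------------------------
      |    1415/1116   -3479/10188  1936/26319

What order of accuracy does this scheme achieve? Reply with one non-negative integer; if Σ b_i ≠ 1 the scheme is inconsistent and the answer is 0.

3

b = (1415/1116, -3479/10188, 1936/26319)
c = (0, -6/7, 31/11)
Ac = (0, 0, 8773/3872)
Σ b_i: 1415/1116·1 + (-3479/10188)·1 + 1936/26319·1 = 1 ✓
b·c: (-3479/10188)·(-6/7) + 1936/26319·31/11 = 1/2 ✓
b·c²: (-3479/10188)·36/49 + 1936/26319·961/121 = 1/3 ✓
b·Ac: 1936/26319·8773/3872 = 1/6 ✓; 3 stages ⇒ order 3.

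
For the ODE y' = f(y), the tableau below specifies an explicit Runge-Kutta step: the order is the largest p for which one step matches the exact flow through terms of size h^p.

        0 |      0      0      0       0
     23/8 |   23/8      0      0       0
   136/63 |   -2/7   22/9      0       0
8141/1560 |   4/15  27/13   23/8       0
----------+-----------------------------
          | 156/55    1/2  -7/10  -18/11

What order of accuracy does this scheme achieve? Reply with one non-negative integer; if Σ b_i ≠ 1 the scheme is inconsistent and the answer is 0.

b = (156/55, 1/2, -7/10, -18/11)
c = (0, 23/8, 136/63, 8141/1560)
Ac = (0, 0, 253/36, 79787/6552)
Σ b_i: 156/55·1 + 1/2·1 + (-7/10)·1 + (-18/11)·1 = 1 ✓
b·c: 1/2·23/8 + (-7/10)·136/63 + (-18/11)·8141/1560 = -886807/102960 ≠ 1/2 ⇒ order 1.

1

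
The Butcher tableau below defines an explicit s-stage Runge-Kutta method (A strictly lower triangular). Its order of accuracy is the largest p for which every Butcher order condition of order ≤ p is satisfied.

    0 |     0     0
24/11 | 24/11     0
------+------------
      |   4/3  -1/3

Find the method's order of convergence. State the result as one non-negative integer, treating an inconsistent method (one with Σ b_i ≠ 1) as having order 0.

b = (4/3, -1/3)
c = (0, 24/11)
Σ b_i: 4/3·1 + (-1/3)·1 = 1 ✓
b·c: (-1/3)·24/11 = -8/11 ≠ 1/2 ⇒ order 1.

1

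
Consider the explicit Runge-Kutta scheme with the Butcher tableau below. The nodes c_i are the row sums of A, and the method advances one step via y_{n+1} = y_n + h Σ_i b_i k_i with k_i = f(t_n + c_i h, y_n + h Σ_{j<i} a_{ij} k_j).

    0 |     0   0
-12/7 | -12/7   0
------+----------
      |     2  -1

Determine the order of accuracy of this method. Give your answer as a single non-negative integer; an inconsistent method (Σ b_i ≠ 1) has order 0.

b = (2, -1)
c = (0, -12/7)
Σ b_i: 2·1 + (-1)·1 = 1 ✓
b·c: (-1)·(-12/7) = 12/7 ≠ 1/2 ⇒ order 1.

1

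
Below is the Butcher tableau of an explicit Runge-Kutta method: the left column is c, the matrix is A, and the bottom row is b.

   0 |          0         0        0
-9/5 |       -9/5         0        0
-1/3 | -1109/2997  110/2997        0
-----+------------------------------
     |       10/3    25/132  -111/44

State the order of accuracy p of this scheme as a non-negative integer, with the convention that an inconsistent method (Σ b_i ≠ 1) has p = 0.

b = (10/3, 25/132, -111/44)
c = (0, -9/5, -1/3)
Ac = (0, 0, -22/333)
Σ b_i: 10/3·1 + 25/132·1 + (-111/44)·1 = 1 ✓
b·c: 25/132·(-9/5) + (-111/44)·(-1/3) = 1/2 ✓
b·c²: 25/132·81/25 + (-111/44)·1/9 = 1/3 ✓
b·Ac: (-111/44)·(-22/333) = 1/6 ✓; 3 stages ⇒ order 3.

3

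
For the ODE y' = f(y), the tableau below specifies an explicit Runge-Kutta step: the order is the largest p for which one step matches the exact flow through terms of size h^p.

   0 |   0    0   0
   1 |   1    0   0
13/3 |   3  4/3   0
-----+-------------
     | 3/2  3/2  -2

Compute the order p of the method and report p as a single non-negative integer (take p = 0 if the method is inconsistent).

b = (3/2, 3/2, -2)
c = (0, 1, 13/3)
Ac = (0, 0, 4/3)
Σ b_i: 3/2·1 + 3/2·1 + (-2)·1 = 1 ✓
b·c: 3/2·1 + (-2)·13/3 = -43/6 ≠ 1/2 ⇒ order 1.

1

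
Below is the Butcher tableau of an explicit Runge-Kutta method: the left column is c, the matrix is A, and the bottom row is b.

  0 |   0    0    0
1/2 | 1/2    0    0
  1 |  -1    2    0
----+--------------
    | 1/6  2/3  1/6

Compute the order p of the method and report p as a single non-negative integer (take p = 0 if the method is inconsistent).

b = (1/6, 2/3, 1/6)
c = (0, 1/2, 1)
Ac = (0, 0, 1)
Σ b_i: 1/6·1 + 2/3·1 + 1/6·1 = 1 ✓
b·c: 2/3·1/2 + 1/6·1 = 1/2 ✓
b·c²: 2/3·1/4 + 1/6·1 = 1/3 ✓
b·Ac: 1/6·1 = 1/6 ✓; 3 stages ⇒ order 3.

3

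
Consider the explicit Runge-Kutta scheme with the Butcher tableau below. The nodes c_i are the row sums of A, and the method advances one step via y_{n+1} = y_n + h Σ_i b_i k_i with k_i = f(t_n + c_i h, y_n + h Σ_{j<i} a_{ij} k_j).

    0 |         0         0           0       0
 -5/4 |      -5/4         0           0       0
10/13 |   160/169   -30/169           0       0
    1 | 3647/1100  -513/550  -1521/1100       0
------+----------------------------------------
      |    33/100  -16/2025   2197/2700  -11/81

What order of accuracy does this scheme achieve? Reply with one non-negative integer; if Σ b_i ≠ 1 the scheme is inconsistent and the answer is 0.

b = (33/100, -16/2025, 2197/2700, -11/81)
c = (0, -5/4, 10/13, 1)
Ac = (0, 0, 75/338, 9/88)
Σ b_i: 33/100·1 + (-16/2025)·1 + 2197/2700·1 + (-11/81)·1 = 1 ✓
b·c: (-16/2025)·(-5/4) + 2197/2700·10/13 + (-11/81)·1 = 1/2 ✓
b·c²: (-16/2025)·25/16 + 2197/2700·100/169 + (-11/81)·1 = 1/3 ✓
b·Ac: 2197/2700·75/338 + (-11/81)·9/88 = 1/6 ✓
b·c³: (-16/2025)·(-125/64) + 2197/2700·1000/2197 + (-11/81)·1 = 1/4 ✓
b·(c∘Ac): 2197/2700·375/2197 + (-11/81)·9/88 = 1/8 ✓
b·Ac²: 2197/2700·(-375/1352) + (-11/81)·(-801/352) = 1/12 ✓
b·A²c: (-11/81)·(-27/88) = 1/24 ✓; 4 stages ⇒ order 4.

4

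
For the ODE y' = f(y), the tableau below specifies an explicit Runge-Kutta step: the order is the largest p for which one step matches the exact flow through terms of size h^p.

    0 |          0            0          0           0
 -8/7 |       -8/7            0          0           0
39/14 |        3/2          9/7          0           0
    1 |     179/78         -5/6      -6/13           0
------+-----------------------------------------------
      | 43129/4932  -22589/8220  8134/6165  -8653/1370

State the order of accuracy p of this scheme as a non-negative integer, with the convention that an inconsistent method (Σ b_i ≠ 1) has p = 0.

b = (43129/4932, -22589/8220, 8134/6165, -8653/1370)
c = (0, -8/7, 39/14, 1)
Ac = (0, 0, -72/49, -1/3)
Σ b_i: 43129/4932·1 + (-22589/8220)·1 + 8134/6165·1 + (-8653/1370)·1 = 1 ✓
b·c: (-22589/8220)·(-8/7) + 8134/6165·39/14 + (-8653/1370)·1 = 1/2 ✓
b·c²: (-22589/8220)·64/49 + 8134/6165·1521/196 + (-8653/1370)·1 = 1/3 ✓
b·Ac: 8134/6165·(-72/49) + (-8653/1370)·(-1/3) = 1/6 ✓
b·c³: (-22589/8220)·(-512/343) + 8134/6165·59319/2744 + (-8653/1370)·1 = 302753/11508 ≠ 1/4 ⇒ order 3.
b·(c∘Ac): 8134/6165·(-1404/343) + (-8653/1370)·(-1/3) = -18961/5754 ≠ 1/8
b·Ac²: 8134/6165·576/343 + (-8653/1370)·(-1373/294) = 2554597/80556 ≠ 1/12
b·A²c: (-8653/1370)·432/637 = -1869048/436345 ≠ 1/24

3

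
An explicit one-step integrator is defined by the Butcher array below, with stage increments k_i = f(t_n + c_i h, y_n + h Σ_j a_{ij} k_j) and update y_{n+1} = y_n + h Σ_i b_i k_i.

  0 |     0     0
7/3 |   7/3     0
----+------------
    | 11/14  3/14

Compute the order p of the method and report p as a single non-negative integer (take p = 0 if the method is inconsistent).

b = (11/14, 3/14)
c = (0, 7/3)
Σ b_i: 11/14·1 + 3/14·1 = 1 ✓
b·c: 3/14·7/3 = 1/2 ✓; 2 stages ⇒ order 2.

2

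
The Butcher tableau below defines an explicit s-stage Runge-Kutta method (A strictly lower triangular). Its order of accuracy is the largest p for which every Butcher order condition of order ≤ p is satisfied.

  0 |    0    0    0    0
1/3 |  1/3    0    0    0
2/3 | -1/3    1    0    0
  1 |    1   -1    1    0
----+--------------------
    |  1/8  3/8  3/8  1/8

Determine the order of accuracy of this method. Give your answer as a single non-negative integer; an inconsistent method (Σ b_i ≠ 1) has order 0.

b = (1/8, 3/8, 3/8, 1/8)
c = (0, 1/3, 2/3, 1)
Ac = (0, 0, 1/3, 1/3)
Σ b_i: 1/8·1 + 3/8·1 + 3/8·1 + 1/8·1 = 1 ✓
b·c: 3/8·1/3 + 3/8·2/3 + 1/8·1 = 1/2 ✓
b·c²: 3/8·1/9 + 3/8·4/9 + 1/8·1 = 1/3 ✓
b·Ac: 3/8·1/3 + 1/8·1/3 = 1/6 ✓
b·c³: 3/8·1/27 + 3/8·8/27 + 1/8·1 = 1/4 ✓
b·(c∘Ac): 3/8·2/9 + 1/8·1/3 = 1/8 ✓
b·Ac²: 3/8·1/9 + 1/8·1/3 = 1/12 ✓
b·A²c: 1/8·1/3 = 1/24 ✓; 4 stages ⇒ order 4.

4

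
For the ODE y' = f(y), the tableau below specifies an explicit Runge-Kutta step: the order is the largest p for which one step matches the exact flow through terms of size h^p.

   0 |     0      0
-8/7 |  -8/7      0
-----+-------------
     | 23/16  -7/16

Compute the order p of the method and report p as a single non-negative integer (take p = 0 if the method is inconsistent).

2

b = (23/16, -7/16)
c = (0, -8/7)
Σ b_i: 23/16·1 + (-7/16)·1 = 1 ✓
b·c: (-7/16)·(-8/7) = 1/2 ✓; 2 stages ⇒ order 2.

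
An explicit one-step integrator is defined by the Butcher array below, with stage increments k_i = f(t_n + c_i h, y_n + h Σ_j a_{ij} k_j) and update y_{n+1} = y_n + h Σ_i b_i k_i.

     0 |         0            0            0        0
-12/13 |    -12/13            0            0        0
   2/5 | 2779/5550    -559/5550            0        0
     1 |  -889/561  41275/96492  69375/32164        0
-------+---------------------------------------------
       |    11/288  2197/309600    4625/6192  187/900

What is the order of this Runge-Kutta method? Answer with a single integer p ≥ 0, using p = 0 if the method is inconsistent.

4

b = (11/288, 2197/309600, 4625/6192, 187/900)
c = (0, -12/13, 2/5, 1)
Ac = (0, 0, 86/925, 175/374)
Σ b_i: 11/288·1 + 2197/309600·1 + 4625/6192·1 + 187/900·1 = 1 ✓
b·c: 2197/309600·(-12/13) + 4625/6192·2/5 + 187/900·1 = 1/2 ✓
b·c²: 2197/309600·144/169 + 4625/6192·4/25 + 187/900·1 = 1/3 ✓
b·Ac: 4625/6192·86/925 + 187/900·175/374 = 1/6 ✓
b·c³: 2197/309600·(-1728/2197) + 4625/6192·8/125 + 187/900·1 = 1/4 ✓
b·(c∘Ac): 4625/6192·172/4625 + 187/900·175/374 = 1/8 ✓
b·Ac²: 4625/6192·(-1032/12025) + 187/900·1725/2431 = 1/12 ✓
b·A²c: 187/900·75/374 = 1/24 ✓; 4 stages ⇒ order 4.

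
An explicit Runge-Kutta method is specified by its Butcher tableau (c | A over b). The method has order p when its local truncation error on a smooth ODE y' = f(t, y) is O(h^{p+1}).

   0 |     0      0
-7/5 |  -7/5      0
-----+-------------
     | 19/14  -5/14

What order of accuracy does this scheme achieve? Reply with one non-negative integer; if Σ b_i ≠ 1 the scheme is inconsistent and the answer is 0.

2

b = (19/14, -5/14)
c = (0, -7/5)
Σ b_i: 19/14·1 + (-5/14)·1 = 1 ✓
b·c: (-5/14)·(-7/5) = 1/2 ✓; 2 stages ⇒ order 2.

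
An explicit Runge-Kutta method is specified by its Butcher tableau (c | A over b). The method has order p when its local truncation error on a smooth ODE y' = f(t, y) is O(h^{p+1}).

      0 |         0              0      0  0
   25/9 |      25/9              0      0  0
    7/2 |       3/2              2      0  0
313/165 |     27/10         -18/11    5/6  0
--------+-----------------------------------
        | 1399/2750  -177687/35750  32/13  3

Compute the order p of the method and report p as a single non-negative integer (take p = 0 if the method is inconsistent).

2

b = (1399/2750, -177687/35750, 32/13, 3)
c = (0, 25/9, 7/2, 313/165)
Ac = (0, 0, 50/9, -215/132)
Σ b_i: 1399/2750·1 + (-177687/35750)·1 + 32/13·1 + 3·1 = 1 ✓
b·c: (-177687/35750)·25/9 + 32/13·7/2 + 3·313/165 = 1/2 ✓
b·c²: (-177687/35750)·625/81 + 32/13·49/4 + 3·97969/27225 = 15721/6050 ≠ 1/3 ⇒ order 2.
b·Ac: 32/13·50/9 + 3·(-215/132) = 45245/5148 ≠ 1/6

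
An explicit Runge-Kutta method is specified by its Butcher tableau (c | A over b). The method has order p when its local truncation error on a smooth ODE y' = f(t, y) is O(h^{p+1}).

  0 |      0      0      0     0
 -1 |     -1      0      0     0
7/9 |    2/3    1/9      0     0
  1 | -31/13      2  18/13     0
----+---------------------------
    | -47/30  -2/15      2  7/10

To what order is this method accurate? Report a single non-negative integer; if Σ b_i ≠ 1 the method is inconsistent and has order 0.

1

b = (-47/30, -2/15, 2, 7/10)
c = (0, -1, 7/9, 1)
Ac = (0, 0, -1/9, -12/13)
Σ b_i: (-47/30)·1 + (-2/15)·1 + 2·1 + 7/10·1 = 1 ✓
b·c: (-2/15)·(-1) + 2·7/9 + 7/10·1 = 43/18 ≠ 1/2 ⇒ order 1.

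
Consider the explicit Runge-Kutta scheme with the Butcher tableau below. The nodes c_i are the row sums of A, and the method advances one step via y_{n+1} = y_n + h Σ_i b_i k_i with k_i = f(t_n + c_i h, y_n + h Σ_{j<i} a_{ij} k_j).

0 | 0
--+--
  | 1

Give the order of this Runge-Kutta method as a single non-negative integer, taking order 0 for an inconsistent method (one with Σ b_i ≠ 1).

1

b = (1)
c = (0)
Σ b_i: 1·1 = 1 ✓; 1 stage ⇒ order 1.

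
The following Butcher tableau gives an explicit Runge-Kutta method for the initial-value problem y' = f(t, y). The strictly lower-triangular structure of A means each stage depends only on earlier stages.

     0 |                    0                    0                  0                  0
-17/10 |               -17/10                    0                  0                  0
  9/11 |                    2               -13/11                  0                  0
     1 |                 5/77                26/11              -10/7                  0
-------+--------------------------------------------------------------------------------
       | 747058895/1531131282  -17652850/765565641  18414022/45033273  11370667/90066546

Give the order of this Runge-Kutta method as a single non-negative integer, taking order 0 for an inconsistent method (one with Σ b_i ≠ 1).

b = (747058895/1531131282, -17652850/765565641, 18414022/45033273, 11370667/90066546)
c = (0, -17/10, 9/11, 1)
Ac = (0, 0, 221/110, -1997/385)
Σ b_i: 747058895/1531131282·1 + (-17652850/765565641)·1 + 18414022/45033273·1 + 11370667/90066546·1 = 1 ✓
b·c: (-17652850/765565641)·(-17/10) + 18414022/45033273·9/11 + 11370667/90066546·1 = 1/2 ✓
b·c²: (-17652850/765565641)·289/100 + 18414022/45033273·81/121 + 11370667/90066546·1 = 1/3 ✓
b·Ac: 18414022/45033273·221/110 + 11370667/90066546·(-1997/385) = 1/6 ✓
b·c³: (-17652850/765565641)·(-4913/1000) + 18414022/45033273·729/1331 + 11370667/90066546·1 = 510217237/1100813340 ≠ 1/4 ⇒ order 3.
b·(c∘Ac): 18414022/45033273·1989/1210 + 11370667/90066546·(-1997/385) = 7791011/450332730 ≠ 1/8
b·Ac²: 18414022/45033273·(-3757/1100) + 11370667/90066546·248789/42350 = -240315261/366937780 ≠ 1/12
b·A²c: 11370667/90066546·(-221/77) = -32635291/90066546 ≠ 1/24

3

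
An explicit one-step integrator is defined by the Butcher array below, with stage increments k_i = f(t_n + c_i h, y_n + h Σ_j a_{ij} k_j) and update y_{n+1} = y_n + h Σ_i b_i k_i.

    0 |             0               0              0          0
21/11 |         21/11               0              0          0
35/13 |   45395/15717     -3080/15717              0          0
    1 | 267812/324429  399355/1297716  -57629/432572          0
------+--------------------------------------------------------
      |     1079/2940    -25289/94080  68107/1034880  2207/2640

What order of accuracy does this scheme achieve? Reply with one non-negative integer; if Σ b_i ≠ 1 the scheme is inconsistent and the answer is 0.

b = (1079/2940, -25289/94080, 68107/1034880, 2207/2640)
c = (0, 21/11, 35/13, 1)
Ac = (0, 0, -1960/5239, 505/2207)
Σ b_i: 1079/2940·1 + (-25289/94080)·1 + 68107/1034880·1 + 2207/2640·1 = 1 ✓
b·c: (-25289/94080)·21/11 + 68107/1034880·35/13 + 2207/2640·1 = 1/2 ✓
b·c²: (-25289/94080)·441/121 + 68107/1034880·1225/169 + 2207/2640·1 = 1/3 ✓
b·Ac: 68107/1034880·(-1960/5239) + 2207/2640·505/2207 = 1/6 ✓
b·c³: (-25289/94080)·9261/1331 + 68107/1034880·42875/2197 + 2207/2640·1 = 1/4 ✓
b·(c∘Ac): 68107/1034880·(-68600/68107) + 2207/2640·505/2207 = 1/8 ✓
b·Ac²: 68107/1034880·(-41160/57629) + 2207/2640·3785/24277 = 1/12 ✓
b·A²c: 2207/2640·110/2207 = 1/24 ✓; 4 stages ⇒ order 4.

4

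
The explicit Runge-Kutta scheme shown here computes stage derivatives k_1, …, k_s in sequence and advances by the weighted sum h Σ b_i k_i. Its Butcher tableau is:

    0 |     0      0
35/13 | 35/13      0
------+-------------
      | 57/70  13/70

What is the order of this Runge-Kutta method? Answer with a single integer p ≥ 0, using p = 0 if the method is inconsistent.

b = (57/70, 13/70)
c = (0, 35/13)
Σ b_i: 57/70·1 + 13/70·1 = 1 ✓
b·c: 13/70·35/13 = 1/2 ✓; 2 stages ⇒ order 2.

2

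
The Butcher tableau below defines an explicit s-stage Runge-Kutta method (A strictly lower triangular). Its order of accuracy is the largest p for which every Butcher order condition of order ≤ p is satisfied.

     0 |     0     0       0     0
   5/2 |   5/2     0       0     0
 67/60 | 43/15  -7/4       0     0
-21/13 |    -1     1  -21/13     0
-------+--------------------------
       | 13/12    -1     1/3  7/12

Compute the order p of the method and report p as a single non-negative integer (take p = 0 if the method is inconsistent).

b = (13/12, -1, 1/3, 7/12)
c = (0, 5/2, 67/60, -21/13)
Ac = (0, 0, -35/8, 181/260)
Σ b_i: 13/12·1 + (-1)·1 + 1/3·1 + 7/12·1 = 1 ✓
b·c: (-1)·5/2 + 1/3·67/60 + 7/12·(-21/13) = -1796/585 ≠ 1/2 ⇒ order 1.

1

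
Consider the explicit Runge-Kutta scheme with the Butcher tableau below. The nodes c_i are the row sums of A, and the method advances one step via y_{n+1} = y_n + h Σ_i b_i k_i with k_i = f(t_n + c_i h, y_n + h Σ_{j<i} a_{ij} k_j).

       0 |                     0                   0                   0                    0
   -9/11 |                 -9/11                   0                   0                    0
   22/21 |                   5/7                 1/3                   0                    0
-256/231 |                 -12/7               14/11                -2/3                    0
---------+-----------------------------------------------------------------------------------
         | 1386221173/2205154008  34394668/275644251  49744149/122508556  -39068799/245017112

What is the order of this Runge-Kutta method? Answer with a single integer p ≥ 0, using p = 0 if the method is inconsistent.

b = (1386221173/2205154008, 34394668/275644251, 49744149/122508556, -39068799/245017112)
c = (0, -9/11, 22/21, -256/231)
Ac = (0, 0, -3/11, -13262/7623)
Σ b_i: 1386221173/2205154008·1 + 34394668/275644251·1 + 49744149/122508556·1 + (-39068799/245017112)·1 = 1 ✓
b·c: 34394668/275644251·(-9/11) + 49744149/122508556·22/21 + (-39068799/245017112)·(-256/231) = 1/2 ✓
b·c²: 34394668/275644251·81/121 + 49744149/122508556·484/441 + (-39068799/245017112)·65536/53361 = 1/3 ✓
b·Ac: 49744149/122508556·(-3/11) + (-39068799/245017112)·(-13262/7623) = 1/6 ✓
b·c³: 34394668/275644251·(-729/1331) + 49744149/122508556·10648/9261 + (-39068799/245017112)·(-16777216/12326391) = 1005982458898/1634294764179 ≠ 1/4 ⇒ order 3.
b·(c∘Ac): 49744149/122508556·(-2/7) + (-39068799/245017112)·3395072/1760913 = -197722661333/466941361194 ≠ 1/8
b·Ac²: 49744149/122508556·27/121 + (-39068799/245017112)·211874/1760913 = 1515858604/21224607327 ≠ 1/12
b·A²c: (-39068799/245017112)·2/11 = -3551709/122508556 ≠ 1/24

3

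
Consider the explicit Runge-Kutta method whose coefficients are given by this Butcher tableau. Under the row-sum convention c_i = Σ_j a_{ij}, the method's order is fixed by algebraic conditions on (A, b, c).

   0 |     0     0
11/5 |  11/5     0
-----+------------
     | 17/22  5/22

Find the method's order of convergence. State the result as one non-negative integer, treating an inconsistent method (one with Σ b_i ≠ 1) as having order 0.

b = (17/22, 5/22)
c = (0, 11/5)
Σ b_i: 17/22·1 + 5/22·1 = 1 ✓
b·c: 5/22·11/5 = 1/2 ✓; 2 stages ⇒ order 2.

2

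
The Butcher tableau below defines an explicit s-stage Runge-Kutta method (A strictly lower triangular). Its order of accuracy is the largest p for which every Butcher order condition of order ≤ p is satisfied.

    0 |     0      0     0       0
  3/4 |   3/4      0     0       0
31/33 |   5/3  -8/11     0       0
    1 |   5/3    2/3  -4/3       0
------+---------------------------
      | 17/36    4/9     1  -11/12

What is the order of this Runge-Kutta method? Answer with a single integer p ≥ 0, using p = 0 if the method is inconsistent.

b = (17/36, 4/9, 1, -11/12)
c = (0, 3/4, 31/33, 1)
Ac = (0, 0, -6/11, -149/198)
Σ b_i: 17/36·1 + 4/9·1 + 1·1 + (-11/12)·1 = 1 ✓
b·c: 4/9·3/4 + 1·31/33 + (-11/12)·1 = 47/132 ≠ 1/2 ⇒ order 1.

1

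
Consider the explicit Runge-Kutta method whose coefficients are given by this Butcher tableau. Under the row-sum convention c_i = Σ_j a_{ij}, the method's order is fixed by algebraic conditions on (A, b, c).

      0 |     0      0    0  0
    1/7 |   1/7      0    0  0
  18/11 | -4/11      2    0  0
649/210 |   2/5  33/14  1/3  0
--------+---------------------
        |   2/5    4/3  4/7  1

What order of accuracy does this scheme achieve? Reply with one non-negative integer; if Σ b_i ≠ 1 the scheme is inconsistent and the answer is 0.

0

b = (2/5, 4/3, 4/7, 1)
c = (0, 1/7, 18/11, 649/210)
Ac = (0, 0, 2/7, 951/1078)
Σ b_i: 2/5·1 + 4/3·1 + 4/7·1 + 1·1 = 347/105 ≠ 1 ⇒ order 0.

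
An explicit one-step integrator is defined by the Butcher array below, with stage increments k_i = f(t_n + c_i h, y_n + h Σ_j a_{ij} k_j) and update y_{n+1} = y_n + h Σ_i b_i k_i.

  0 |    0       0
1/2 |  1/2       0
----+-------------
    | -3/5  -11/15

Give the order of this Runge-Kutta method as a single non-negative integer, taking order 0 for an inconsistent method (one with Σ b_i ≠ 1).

b = (-3/5, -11/15)
c = (0, 1/2)
Σ b_i: (-3/5)·1 + (-11/15)·1 = -4/3 ≠ 1 ⇒ order 0.

0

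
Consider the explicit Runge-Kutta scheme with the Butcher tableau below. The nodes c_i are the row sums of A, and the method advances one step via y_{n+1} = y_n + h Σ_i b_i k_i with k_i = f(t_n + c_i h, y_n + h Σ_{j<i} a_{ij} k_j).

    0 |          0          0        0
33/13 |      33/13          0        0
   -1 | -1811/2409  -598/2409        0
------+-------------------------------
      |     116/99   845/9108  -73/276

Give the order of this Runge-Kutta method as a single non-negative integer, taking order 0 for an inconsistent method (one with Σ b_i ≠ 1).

3

b = (116/99, 845/9108, -73/276)
c = (0, 33/13, -1)
Ac = (0, 0, -46/73)
Σ b_i: 116/99·1 + 845/9108·1 + (-73/276)·1 = 1 ✓
b·c: 845/9108·33/13 + (-73/276)·(-1) = 1/2 ✓
b·c²: 845/9108·1089/169 + (-73/276)·1 = 1/3 ✓
b·Ac: (-73/276)·(-46/73) = 1/6 ✓; 3 stages ⇒ order 3.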